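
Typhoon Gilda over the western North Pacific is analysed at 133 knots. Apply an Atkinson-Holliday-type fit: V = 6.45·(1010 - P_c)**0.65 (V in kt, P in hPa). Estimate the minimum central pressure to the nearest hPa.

ΔP = (V / 6.45)^(1/0.65) = (133/6.45)^1.538.
133/6.45 = 20.620; 20.620^1.538 ≈ 105.19 hPa.
P_c = 1010 − 105.19 = 904.81 ≈ 905 hPa.

905 hPa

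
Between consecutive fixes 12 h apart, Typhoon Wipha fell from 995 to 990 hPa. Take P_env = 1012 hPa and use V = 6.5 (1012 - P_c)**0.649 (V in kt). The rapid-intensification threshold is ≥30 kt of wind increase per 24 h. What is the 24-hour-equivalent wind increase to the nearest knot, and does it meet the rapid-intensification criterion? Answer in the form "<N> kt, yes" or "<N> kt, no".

V₁: ΔP = 17, V ≈ 6.5 × 17^0.649 ≈ 40.88 kt.
V₂: ΔP = 22, V ≈ 6.5 × 22^0.649 ≈ 48.32 kt.
ΔV over 12 h = 7.44 kt → 24 h equivalent = 7.44 × 24/12 ≈ 14.88 kt.
15 kt < 30 kt ⇒ not rapid intensification.

15 kt, no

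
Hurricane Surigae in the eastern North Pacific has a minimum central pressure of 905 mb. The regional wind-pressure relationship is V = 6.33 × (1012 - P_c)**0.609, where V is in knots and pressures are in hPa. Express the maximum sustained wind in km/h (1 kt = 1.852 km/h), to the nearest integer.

202 km/h

ΔP = 1012 − 905 = 107 mb.
V ≈ 6.33 × 107^0.609 = 6.33 × 17.215 ≈ 108.968 kt.
108.968 × 1.852 ≈ 201.81 km/h → 202 km/h.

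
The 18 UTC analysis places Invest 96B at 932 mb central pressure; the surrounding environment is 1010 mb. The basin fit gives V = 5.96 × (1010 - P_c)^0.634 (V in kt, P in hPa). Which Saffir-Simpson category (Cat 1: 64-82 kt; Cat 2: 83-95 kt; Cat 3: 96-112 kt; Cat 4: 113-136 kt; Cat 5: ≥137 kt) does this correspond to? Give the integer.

2

ΔP = 1010 − 932 = 78 mb.
V ≈ 5.96 × 78^0.634 = 5.96 × 15.83 ≈ 94 kt.
94 kt falls in the Category 2 band.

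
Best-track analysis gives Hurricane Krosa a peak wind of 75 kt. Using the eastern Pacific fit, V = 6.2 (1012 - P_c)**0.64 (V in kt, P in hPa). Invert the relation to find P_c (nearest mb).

ΔP = (V / 6.2)^(1/0.64) = (75/6.2)^1.562.
75/6.2 = 12.097; 12.097^1.562 ≈ 49.17 mb.
P_c = 1012 − 49.17 = 962.83 ≈ 963 mb.

963 mb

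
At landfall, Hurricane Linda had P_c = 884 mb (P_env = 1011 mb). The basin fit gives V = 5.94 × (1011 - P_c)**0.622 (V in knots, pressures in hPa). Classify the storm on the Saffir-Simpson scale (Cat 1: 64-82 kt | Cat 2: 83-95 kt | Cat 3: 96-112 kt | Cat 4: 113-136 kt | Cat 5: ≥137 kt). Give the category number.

4

ΔP = 1011 − 884 = 127 mb.
V ≈ 5.94 × 127^0.622 = 5.94 × 20.35 ≈ 121 kt.
121 kt falls in the Category 4 band.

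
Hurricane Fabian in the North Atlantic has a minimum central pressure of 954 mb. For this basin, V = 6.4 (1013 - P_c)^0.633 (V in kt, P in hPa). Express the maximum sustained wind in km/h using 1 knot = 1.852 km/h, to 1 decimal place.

ΔP = 1013 − 954 = 59 mb.
V ≈ 6.4 × 59^0.633 = 6.4 × 13.211 ≈ 84.553 kt.
84.553 × 1.852 ≈ 156.59 km/h → 156.6 km/h.

156.6 km/h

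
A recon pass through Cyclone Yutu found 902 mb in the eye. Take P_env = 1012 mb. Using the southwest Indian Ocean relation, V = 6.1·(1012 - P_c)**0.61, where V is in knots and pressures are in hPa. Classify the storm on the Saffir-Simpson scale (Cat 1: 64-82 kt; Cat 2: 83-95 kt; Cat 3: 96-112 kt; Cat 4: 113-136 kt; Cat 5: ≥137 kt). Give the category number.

ΔP = 1012 − 902 = 110 mb.
V ≈ 6.1 × 110^0.61 = 6.1 × 17.59 ≈ 107 kt.
107 kt falls in the Category 3 band.

3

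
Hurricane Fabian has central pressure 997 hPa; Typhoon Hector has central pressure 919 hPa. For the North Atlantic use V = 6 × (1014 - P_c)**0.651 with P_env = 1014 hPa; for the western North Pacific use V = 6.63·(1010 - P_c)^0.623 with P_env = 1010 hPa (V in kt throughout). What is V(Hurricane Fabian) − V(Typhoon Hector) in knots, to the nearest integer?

-72 kt

Hurricane Fabian: ΔP = 17; V ≈ 6 × 17^0.651 ≈ 37.95 kt.
Typhoon Hector: ΔP = 91; V ≈ 6.63 × 91^0.623 ≈ 110.15 kt.
Difference ≈ 37.95 − 110.15 = -72.20 → -72 kt.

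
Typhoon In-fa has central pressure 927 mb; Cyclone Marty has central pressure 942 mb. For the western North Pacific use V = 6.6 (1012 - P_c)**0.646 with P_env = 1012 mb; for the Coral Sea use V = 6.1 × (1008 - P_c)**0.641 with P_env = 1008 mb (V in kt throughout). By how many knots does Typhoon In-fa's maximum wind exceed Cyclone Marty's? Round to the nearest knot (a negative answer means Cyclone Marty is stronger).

Typhoon In-fa: ΔP = 85; V ≈ 6.6 × 85^0.646 ≈ 116.40 kt.
Cyclone Marty: ΔP = 66; V ≈ 6.1 × 66^0.641 ≈ 89.47 kt.
Difference ≈ 116.40 − 89.47 = 26.93 → 27 kt.

27 kt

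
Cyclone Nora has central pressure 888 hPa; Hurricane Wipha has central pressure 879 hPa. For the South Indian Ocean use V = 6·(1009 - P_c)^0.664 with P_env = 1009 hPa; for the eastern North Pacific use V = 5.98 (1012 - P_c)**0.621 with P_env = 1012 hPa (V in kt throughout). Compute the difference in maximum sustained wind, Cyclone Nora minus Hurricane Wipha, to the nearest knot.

20 kt

Cyclone Nora: ΔP = 121; V ≈ 6 × 121^0.664 ≈ 144.92 kt.
Hurricane Wipha: ΔP = 133; V ≈ 5.98 × 133^0.621 ≈ 124.63 kt.
Difference ≈ 144.92 − 124.63 = 20.29 → 20 kt.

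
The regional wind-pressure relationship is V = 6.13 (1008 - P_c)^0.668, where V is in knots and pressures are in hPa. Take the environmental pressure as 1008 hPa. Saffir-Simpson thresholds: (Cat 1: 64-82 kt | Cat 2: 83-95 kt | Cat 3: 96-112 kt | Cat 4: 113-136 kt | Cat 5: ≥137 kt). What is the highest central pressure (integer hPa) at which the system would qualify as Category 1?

974 hPa

Category 1 begins at V = 64 kt.
Required ΔP = (64/6.13)^(1/0.668) = 10.440^1.497 ≈ 33.50 hPa.
P_c ≤ 1008 − 33.50 = 974.50, so the highest integer P_c is 974 hPa.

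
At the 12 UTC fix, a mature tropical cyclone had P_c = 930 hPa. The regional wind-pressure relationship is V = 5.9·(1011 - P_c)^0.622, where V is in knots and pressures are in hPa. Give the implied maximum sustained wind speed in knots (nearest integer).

91 kt

ΔP = 1011 − 930 = 81 hPa.
81^0.622 ≈ 15.384.
V ≈ 5.9 × 15.384 ≈ 90.8 kt.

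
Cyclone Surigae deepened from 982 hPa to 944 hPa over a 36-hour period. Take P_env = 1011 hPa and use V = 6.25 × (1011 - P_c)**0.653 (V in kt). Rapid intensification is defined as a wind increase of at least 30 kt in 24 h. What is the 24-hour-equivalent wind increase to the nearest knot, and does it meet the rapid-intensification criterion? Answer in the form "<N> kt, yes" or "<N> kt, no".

V₁: ΔP = 29, V ≈ 6.25 × 29^0.653 ≈ 56.34 kt.
V₂: ΔP = 67, V ≈ 6.25 × 67^0.653 ≈ 97.34 kt.
ΔV over 36 h = 41.00 kt → 24 h equivalent = 41.00 × 24/36 ≈ 27.33 kt.
27 kt < 30 kt ⇒ not rapid intensification.

27 kt, no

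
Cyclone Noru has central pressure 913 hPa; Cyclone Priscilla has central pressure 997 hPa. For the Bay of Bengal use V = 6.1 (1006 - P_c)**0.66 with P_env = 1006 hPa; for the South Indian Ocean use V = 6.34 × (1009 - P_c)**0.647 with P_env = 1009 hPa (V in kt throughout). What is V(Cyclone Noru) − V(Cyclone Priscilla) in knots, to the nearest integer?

90 kt

Cyclone Noru: ΔP = 93; V ≈ 6.1 × 93^0.66 ≈ 121.49 kt.
Cyclone Priscilla: ΔP = 12; V ≈ 6.34 × 12^0.647 ≈ 31.65 kt.
Difference ≈ 121.49 − 31.65 = 89.84 → 90 kt.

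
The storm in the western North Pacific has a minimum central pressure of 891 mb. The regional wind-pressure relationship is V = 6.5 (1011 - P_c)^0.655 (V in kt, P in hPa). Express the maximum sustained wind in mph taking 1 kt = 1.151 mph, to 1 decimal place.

ΔP = 1011 − 891 = 120 mb.
V ≈ 6.5 × 120^0.655 = 6.5 × 23.007 ≈ 149.547 kt.
149.547 × 1.151 ≈ 172.13 mph → 172.1 mph.

172.1 mph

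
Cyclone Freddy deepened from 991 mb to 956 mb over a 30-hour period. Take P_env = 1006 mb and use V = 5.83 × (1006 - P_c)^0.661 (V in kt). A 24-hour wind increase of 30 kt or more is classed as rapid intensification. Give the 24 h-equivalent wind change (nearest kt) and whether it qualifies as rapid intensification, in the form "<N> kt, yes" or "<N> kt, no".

V₁: ΔP = 15, V ≈ 5.83 × 15^0.661 ≈ 34.92 kt.
V₂: ΔP = 50, V ≈ 5.83 × 50^0.661 ≈ 77.39 kt.
ΔV over 30 h = 42.47 kt → 24 h equivalent = 42.47 × 24/30 ≈ 33.98 kt.
34 kt ≥ 30 kt ⇒ rapid intensification.

34 kt, yes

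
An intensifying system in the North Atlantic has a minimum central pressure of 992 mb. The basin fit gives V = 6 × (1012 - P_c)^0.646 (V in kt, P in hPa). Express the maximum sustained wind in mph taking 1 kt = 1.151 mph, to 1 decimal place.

ΔP = 1012 − 992 = 20 mb.
V ≈ 6 × 20^0.646 = 6 × 6.926 ≈ 41.554 kt.
41.554 × 1.151 ≈ 47.83 mph → 47.8 mph.

47.8 mph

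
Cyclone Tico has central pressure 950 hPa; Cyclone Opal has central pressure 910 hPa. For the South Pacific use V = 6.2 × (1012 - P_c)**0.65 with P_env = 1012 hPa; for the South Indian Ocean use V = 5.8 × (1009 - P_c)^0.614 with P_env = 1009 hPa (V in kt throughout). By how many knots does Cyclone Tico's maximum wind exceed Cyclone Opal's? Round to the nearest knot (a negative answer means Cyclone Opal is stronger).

Cyclone Tico: ΔP = 62; V ≈ 6.2 × 62^0.65 ≈ 90.67 kt.
Cyclone Opal: ΔP = 99; V ≈ 5.8 × 99^0.614 ≈ 97.44 kt.
Difference ≈ 90.67 − 97.44 = -6.77 → -7 kt.

-7 kt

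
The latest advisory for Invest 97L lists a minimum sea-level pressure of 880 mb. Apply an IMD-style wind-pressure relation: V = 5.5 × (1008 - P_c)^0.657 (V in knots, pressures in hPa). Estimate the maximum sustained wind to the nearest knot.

133 kt

ΔP = 1008 − 880 = 128 mb.
128^0.657 ≈ 24.235.
V ≈ 5.5 × 24.235 ≈ 133.3 kt.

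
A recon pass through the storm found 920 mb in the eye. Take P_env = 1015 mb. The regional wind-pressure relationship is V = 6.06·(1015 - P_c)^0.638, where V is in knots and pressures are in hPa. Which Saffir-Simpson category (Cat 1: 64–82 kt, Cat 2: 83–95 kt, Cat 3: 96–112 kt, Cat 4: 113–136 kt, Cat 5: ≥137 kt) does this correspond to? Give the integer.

ΔP = 1015 − 920 = 95 mb.
V ≈ 6.06 × 95^0.638 = 6.06 × 18.27 ≈ 111 kt.
111 kt falls in the Category 3 band.

3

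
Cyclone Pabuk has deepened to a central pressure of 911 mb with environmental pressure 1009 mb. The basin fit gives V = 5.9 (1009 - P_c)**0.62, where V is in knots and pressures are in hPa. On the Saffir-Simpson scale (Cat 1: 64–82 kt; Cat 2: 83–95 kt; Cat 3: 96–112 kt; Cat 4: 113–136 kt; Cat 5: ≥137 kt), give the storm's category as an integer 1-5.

ΔP = 1009 − 911 = 98 mb.
V ≈ 5.9 × 98^0.62 = 5.9 × 17.16 ≈ 101 kt.
101 kt falls in the Category 3 band.

3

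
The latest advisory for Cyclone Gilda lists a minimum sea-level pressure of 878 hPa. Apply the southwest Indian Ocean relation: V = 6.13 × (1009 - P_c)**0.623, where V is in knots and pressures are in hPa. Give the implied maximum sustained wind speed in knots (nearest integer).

128 kt

ΔP = 1009 − 878 = 131 hPa.
131^0.623 ≈ 20.848.
V ≈ 6.13 × 20.848 ≈ 127.8 kt.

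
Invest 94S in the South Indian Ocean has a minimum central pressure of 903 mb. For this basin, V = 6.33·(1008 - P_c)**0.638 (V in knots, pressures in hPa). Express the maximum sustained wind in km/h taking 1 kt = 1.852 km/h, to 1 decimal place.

ΔP = 1008 − 903 = 105 mb.
V ≈ 6.33 × 105^0.638 = 6.33 × 19.477 ≈ 123.288 kt.
123.288 × 1.852 ≈ 228.33 km/h → 228.3 km/h.

228.3 km/h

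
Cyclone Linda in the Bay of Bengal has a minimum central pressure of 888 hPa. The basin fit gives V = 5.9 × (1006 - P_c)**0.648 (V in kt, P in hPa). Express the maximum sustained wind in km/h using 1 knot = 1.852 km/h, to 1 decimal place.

ΔP = 1006 − 888 = 118 hPa.
V ≈ 5.9 × 118^0.648 = 5.9 × 22.008 ≈ 129.847 kt.
129.847 × 1.852 ≈ 240.48 km/h → 240.5 km/h.

240.5 km/h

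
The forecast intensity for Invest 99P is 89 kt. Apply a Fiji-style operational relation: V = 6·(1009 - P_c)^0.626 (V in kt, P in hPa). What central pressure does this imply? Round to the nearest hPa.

ΔP = (V / 6)^(1/0.626) = (89/6)^1.597.
89/6 = 14.833; 14.833^1.597 ≈ 74.30 hPa.
P_c = 1009 − 74.30 = 934.70 ≈ 935 hPa.

935 hPa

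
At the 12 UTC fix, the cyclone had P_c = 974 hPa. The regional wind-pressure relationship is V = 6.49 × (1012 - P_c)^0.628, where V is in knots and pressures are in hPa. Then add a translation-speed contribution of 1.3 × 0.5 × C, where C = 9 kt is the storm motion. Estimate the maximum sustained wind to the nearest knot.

70 kt

ΔP = 1012 − 974 = 38 hPa.
38^0.628 ≈ 9.820.
V ≈ 6.49 × 9.820 ≈ 63.7 kt.
Translation term: 1.3 × 0.5 × 9 = 5.85 kt.
Corrected V ≈ 69.55 kt → 70 kt.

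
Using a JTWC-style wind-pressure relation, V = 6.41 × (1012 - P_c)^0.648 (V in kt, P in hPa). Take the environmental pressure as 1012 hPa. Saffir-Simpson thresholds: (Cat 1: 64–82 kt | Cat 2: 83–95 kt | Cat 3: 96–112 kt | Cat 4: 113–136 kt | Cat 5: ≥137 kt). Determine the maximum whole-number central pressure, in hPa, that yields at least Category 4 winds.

928 hPa

Category 4 begins at V = 113 kt.
Required ΔP = (113/6.41)^(1/0.648) = 17.629^1.543 ≈ 83.79 hPa.
P_c ≤ 1012 − 83.79 = 928.21, so the highest integer P_c is 928 hPa.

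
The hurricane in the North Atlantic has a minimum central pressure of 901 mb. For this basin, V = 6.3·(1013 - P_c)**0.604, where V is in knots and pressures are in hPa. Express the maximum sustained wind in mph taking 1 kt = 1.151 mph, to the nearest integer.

ΔP = 1013 − 901 = 112 mb.
V ≈ 6.3 × 112^0.604 = 6.3 × 17.287 ≈ 108.910 kt.
108.910 × 1.151 ≈ 125.36 mph → 125 mph.

125 mph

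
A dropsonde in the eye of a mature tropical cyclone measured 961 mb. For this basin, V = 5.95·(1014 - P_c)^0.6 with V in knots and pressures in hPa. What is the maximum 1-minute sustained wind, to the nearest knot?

ΔP = 1014 − 961 = 53 mb.
53^0.6 ≈ 10.828.
V ≈ 5.95 × 10.828 ≈ 64.4 kt.

64 kt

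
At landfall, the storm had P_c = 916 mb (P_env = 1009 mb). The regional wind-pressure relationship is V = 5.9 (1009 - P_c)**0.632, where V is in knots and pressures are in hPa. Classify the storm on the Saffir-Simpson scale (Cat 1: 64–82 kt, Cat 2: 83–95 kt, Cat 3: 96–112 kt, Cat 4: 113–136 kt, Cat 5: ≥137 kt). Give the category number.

3

ΔP = 1009 − 916 = 93 mb.
V ≈ 5.9 × 93^0.632 = 5.9 × 17.54 ≈ 103 kt.
103 kt falls in the Category 3 band.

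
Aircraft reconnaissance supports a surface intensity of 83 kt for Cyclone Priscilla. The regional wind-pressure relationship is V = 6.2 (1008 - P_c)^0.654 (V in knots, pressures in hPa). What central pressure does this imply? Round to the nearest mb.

ΔP = (V / 6.2)^(1/0.654) = (83/6.2)^1.529.
83/6.2 = 13.387; 13.387^1.529 ≈ 52.82 mb.
P_c = 1008 − 52.82 = 955.18 ≈ 955 mb.

955 mb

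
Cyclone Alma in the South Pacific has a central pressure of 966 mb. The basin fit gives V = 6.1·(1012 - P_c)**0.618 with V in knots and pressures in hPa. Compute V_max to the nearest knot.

ΔP = 1012 − 966 = 46 mb.
46^0.618 ≈ 10.656.
V ≈ 6.1 × 10.656 ≈ 65.0 kt.

65 kt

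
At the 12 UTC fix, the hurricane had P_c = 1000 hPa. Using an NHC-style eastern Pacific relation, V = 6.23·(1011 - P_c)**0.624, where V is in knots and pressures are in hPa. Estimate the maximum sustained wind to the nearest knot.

28 kt

ΔP = 1011 − 1000 = 11 hPa.
11^0.624 ≈ 4.465.
V ≈ 6.23 × 4.465 ≈ 27.8 kt.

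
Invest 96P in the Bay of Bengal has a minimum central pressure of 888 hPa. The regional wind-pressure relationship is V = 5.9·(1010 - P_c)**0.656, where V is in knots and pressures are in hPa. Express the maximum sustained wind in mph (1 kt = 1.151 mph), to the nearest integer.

159 mph

ΔP = 1010 − 888 = 122 hPa.
V ≈ 5.9 × 122^0.656 = 5.9 × 23.370 ≈ 137.881 kt.
137.881 × 1.151 ≈ 158.70 mph → 159 mph.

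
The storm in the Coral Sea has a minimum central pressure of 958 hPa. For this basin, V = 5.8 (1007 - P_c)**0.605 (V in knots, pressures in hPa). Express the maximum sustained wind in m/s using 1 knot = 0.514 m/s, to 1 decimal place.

31.4 m/s

ΔP = 1007 − 958 = 49 hPa.
V ≈ 5.8 × 49^0.605 = 5.8 × 10.533 ≈ 61.094 kt.
61.094 × 0.514 ≈ 31.40 m/s → 31.4 m/s.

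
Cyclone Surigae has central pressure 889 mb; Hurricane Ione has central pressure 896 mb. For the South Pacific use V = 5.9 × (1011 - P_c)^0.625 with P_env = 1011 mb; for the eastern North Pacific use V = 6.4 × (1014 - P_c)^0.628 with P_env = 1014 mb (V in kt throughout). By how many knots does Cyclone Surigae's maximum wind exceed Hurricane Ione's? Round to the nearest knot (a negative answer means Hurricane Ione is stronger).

Cyclone Surigae: ΔP = 122; V ≈ 5.9 × 122^0.625 ≈ 118.80 kt.
Hurricane Ione: ΔP = 118; V ≈ 6.4 × 118^0.628 ≈ 128.03 kt.
Difference ≈ 118.80 − 128.03 = -9.23 → -9 kt.

-9 kt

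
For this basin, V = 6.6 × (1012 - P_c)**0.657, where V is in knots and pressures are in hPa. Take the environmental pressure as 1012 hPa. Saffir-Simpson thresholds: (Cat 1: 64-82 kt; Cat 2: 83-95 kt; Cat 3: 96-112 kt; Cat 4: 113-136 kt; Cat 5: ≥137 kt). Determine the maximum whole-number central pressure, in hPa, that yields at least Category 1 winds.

Category 1 begins at V = 64 kt.
Required ΔP = (64/6.6)^(1/0.657) = 9.697^1.522 ≈ 31.75 hPa.
P_c ≤ 1012 − 31.75 = 980.25, so the highest integer P_c is 980 hPa.

980 hPa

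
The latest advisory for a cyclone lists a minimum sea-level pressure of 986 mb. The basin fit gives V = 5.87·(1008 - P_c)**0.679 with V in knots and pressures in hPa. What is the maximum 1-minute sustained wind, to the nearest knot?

ΔP = 1008 − 986 = 22 mb.
22^0.679 ≈ 8.157.
V ≈ 5.87 × 8.157 ≈ 47.9 kt.

48 kt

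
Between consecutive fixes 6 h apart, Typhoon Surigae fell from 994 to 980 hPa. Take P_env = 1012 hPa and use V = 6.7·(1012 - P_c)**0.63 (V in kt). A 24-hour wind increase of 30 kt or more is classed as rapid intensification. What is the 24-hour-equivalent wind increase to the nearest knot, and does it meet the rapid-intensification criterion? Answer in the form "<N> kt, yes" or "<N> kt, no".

V₁: ΔP = 18, V ≈ 6.7 × 18^0.63 ≈ 41.39 kt.
V₂: ΔP = 32, V ≈ 6.7 × 32^0.63 ≈ 59.47 kt.
ΔV over 6 h = 18.08 kt → 24 h equivalent = 18.08 × 24/6 ≈ 72.32 kt.
72 kt ≥ 30 kt ⇒ rapid intensification.

72 kt, yes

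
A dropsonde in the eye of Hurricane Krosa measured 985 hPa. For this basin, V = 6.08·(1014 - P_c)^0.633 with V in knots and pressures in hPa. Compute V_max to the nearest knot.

51 kt

ΔP = 1014 − 985 = 29 hPa.
29^0.633 ≈ 8.427.
V ≈ 6.08 × 8.427 ≈ 51.2 kt.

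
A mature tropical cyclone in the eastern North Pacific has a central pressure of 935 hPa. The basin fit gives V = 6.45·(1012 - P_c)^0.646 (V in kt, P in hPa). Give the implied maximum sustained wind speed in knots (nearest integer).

107 kt

ΔP = 1012 − 935 = 77 hPa.
77^0.646 ≈ 16.545.
V ≈ 6.45 × 16.545 ≈ 106.7 kt.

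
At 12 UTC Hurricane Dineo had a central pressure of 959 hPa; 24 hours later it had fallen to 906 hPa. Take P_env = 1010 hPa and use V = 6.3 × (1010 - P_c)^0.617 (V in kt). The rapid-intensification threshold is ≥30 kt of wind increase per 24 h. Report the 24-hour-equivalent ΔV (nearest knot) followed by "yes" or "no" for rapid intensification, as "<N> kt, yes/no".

39 kt, yes

V₁: ΔP = 51, V ≈ 6.3 × 51^0.617 ≈ 71.27 kt.
V₂: ΔP = 104, V ≈ 6.3 × 104^0.617 ≈ 110.62 kt.
ΔV over 24 h = 39.35 kt → 24 h equivalent = 39.35 × 24/24 ≈ 39.35 kt.
39 kt ≥ 30 kt ⇒ rapid intensification.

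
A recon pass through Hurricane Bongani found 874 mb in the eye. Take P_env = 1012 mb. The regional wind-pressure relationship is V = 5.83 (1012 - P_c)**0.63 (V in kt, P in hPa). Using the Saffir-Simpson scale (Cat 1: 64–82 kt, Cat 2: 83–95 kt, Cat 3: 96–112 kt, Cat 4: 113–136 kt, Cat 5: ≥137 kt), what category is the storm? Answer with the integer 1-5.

4

ΔP = 1012 − 874 = 138 mb.
V ≈ 5.83 × 138^0.63 = 5.83 × 22.29 ≈ 130 kt.
130 kt falls in the Category 4 band.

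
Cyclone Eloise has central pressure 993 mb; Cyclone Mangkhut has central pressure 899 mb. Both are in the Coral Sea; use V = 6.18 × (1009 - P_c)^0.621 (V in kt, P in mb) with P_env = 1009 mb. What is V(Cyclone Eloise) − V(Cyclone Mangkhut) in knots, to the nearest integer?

Cyclone Eloise: ΔP = 16; V ≈ 6.18 × 16^0.621 ≈ 34.57 kt.
Cyclone Mangkhut: ΔP = 110; V ≈ 6.18 × 110^0.621 ≈ 114.47 kt.
Difference ≈ 34.57 − 114.47 = -79.90 → -80 kt.

-80 kt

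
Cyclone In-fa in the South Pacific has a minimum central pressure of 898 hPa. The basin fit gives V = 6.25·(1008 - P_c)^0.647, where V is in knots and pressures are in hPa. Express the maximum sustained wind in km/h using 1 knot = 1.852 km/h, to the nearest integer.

ΔP = 1008 − 898 = 110 hPa.
V ≈ 6.25 × 110^0.647 = 6.25 × 20.931 ≈ 130.816 kt.
130.816 × 1.852 ≈ 242.27 km/h → 242 km/h.

242 km/h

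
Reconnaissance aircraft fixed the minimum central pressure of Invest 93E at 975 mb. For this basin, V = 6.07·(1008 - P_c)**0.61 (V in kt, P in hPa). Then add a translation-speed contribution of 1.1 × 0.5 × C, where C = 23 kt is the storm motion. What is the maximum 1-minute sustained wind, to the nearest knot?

64 kt

ΔP = 1008 − 975 = 33 mb.
33^0.61 ≈ 8.439.
V ≈ 6.07 × 8.439 ≈ 51.2 kt.
Translation term: 1.1 × 0.5 × 23 = 12.65 kt.
Corrected V ≈ 63.85 kt → 64 kt.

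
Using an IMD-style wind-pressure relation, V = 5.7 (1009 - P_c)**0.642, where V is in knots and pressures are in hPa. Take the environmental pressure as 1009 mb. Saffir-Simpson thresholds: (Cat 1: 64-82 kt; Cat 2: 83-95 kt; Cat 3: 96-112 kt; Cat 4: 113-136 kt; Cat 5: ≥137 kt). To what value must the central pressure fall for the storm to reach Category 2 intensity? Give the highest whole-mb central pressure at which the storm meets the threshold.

944 mb

Category 2 begins at V = 83 kt.
Required ΔP = (83/5.7)^(1/0.642) = 14.561^1.558 ≈ 64.84 mb.
P_c ≤ 1009 − 64.84 = 944.16, so the highest integer P_c is 944 mb.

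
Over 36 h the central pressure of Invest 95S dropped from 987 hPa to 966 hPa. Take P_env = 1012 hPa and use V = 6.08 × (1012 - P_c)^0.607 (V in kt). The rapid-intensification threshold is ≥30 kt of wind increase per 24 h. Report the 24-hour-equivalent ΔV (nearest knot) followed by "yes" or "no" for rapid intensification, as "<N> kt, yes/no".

V₁: ΔP = 25, V ≈ 6.08 × 25^0.607 ≈ 42.90 kt.
V₂: ΔP = 46, V ≈ 6.08 × 46^0.607 ≈ 62.12 kt.
ΔV over 36 h = 19.22 kt → 24 h equivalent = 19.22 × 24/36 ≈ 12.81 kt.
13 kt < 30 kt ⇒ not rapid intensification.

13 kt, no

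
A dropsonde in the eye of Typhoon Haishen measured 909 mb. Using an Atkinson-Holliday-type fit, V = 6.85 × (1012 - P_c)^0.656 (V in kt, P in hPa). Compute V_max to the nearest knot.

143 kt

ΔP = 1012 − 909 = 103 mb.
103^0.656 ≈ 20.913.
V ≈ 6.85 × 20.913 ≈ 143.3 kt.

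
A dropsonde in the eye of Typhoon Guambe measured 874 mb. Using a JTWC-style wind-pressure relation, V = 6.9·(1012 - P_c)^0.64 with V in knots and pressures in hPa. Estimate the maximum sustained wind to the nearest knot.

162 kt

ΔP = 1012 − 874 = 138 mb.
138^0.64 ≈ 23.417.
V ≈ 6.9 × 23.417 ≈ 161.6 kt.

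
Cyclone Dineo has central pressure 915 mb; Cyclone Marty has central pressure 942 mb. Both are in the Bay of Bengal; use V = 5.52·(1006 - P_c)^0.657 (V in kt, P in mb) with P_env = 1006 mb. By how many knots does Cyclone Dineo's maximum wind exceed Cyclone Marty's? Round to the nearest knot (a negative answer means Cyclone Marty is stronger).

Cyclone Dineo: ΔP = 91; V ≈ 5.52 × 91^0.657 ≈ 106.91 kt.
Cyclone Marty: ΔP = 64; V ≈ 5.52 × 64^0.657 ≈ 84.84 kt.
Difference ≈ 106.91 − 84.84 = 22.07 → 22 kt.

22 kt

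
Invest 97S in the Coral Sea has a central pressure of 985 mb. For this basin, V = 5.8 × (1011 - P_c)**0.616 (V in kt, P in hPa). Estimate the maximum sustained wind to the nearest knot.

43 kt

ΔP = 1011 − 985 = 26 mb.
26^0.616 ≈ 7.441.
V ≈ 5.8 × 7.441 ≈ 43.2 kt.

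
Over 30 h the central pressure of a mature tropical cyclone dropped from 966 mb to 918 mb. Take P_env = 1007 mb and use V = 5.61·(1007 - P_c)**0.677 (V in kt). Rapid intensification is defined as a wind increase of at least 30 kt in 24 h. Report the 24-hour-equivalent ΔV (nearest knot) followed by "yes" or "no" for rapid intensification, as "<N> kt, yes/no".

V₁: ΔP = 41, V ≈ 5.61 × 41^0.677 ≈ 69.31 kt.
V₂: ΔP = 89, V ≈ 5.61 × 89^0.677 ≈ 117.14 kt.
ΔV over 30 h = 47.83 kt → 24 h equivalent = 47.83 × 24/30 ≈ 38.26 kt.
38 kt ≥ 30 kt ⇒ rapid intensification.

38 kt, yes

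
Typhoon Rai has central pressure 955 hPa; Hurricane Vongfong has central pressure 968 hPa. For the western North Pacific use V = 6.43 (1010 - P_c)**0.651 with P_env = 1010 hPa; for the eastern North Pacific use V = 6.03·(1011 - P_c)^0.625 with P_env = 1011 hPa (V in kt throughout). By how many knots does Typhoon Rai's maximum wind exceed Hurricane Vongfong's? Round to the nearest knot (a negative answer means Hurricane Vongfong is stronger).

24 kt

Typhoon Rai: ΔP = 55; V ≈ 6.43 × 55^0.651 ≈ 87.33 kt.
Hurricane Vongfong: ΔP = 43; V ≈ 6.03 × 43^0.625 ≈ 63.28 kt.
Difference ≈ 87.33 − 63.28 = 24.05 → 24 kt.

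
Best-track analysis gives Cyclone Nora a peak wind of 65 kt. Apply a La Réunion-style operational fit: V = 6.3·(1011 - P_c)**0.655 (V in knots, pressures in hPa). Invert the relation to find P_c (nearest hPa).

976 hPa

ΔP = (V / 6.3)^(1/0.655) = (65/6.3)^1.527.
65/6.3 = 10.317; 10.317^1.527 ≈ 35.27 hPa.
P_c = 1011 − 35.27 = 975.73 ≈ 976 hPa.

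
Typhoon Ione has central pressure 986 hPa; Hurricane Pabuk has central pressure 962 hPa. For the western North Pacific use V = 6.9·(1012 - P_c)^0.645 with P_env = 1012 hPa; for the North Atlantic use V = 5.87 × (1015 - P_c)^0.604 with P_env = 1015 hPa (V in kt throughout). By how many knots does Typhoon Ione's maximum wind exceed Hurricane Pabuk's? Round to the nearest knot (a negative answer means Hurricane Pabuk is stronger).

Typhoon Ione: ΔP = 26; V ≈ 6.9 × 26^0.645 ≈ 56.43 kt.
Hurricane Pabuk: ΔP = 53; V ≈ 5.87 × 53^0.604 ≈ 64.58 kt.
Difference ≈ 56.43 − 64.58 = -8.15 → -8 kt.

-8 kt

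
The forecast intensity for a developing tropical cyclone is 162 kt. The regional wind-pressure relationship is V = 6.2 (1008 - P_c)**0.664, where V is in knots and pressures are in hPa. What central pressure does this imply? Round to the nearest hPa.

872 hPa

ΔP = (V / 6.2)^(1/0.664) = (162/6.2)^1.506.
162/6.2 = 26.129; 26.129^1.506 ≈ 136.21 hPa.
P_c = 1008 − 136.21 = 871.79 ≈ 872 hPa.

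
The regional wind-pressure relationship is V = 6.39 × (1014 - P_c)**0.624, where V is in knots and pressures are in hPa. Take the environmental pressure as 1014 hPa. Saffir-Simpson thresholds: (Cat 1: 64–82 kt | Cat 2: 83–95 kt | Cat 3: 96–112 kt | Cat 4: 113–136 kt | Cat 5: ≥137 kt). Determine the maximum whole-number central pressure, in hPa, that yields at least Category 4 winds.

914 hPa

Category 4 begins at V = 113 kt.
Required ΔP = (113/6.39)^(1/0.624) = 17.684^1.603 ≈ 99.84 hPa.
P_c ≤ 1014 − 99.84 = 914.16, so the highest integer P_c is 914 hPa.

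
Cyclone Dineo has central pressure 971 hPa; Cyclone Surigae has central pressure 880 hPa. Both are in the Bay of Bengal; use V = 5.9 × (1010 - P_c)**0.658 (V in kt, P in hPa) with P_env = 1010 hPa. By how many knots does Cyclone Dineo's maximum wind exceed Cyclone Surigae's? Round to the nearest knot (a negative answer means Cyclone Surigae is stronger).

-79 kt

Cyclone Dineo: ΔP = 39; V ≈ 5.9 × 39^0.658 ≈ 65.73 kt.
Cyclone Surigae: ΔP = 130; V ≈ 5.9 × 130^0.658 ≈ 145.15 kt.
Difference ≈ 65.73 − 145.15 = -79.42 → -79 kt.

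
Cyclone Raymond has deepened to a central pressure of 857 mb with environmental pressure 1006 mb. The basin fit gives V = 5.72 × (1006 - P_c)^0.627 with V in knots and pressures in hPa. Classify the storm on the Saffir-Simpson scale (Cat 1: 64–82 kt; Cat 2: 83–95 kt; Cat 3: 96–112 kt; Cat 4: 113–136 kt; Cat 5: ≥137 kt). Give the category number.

4

ΔP = 1006 − 857 = 149 mb.
V ≈ 5.72 × 149^0.627 = 5.72 × 23.05 ≈ 132 kt.
132 kt falls in the Category 4 band.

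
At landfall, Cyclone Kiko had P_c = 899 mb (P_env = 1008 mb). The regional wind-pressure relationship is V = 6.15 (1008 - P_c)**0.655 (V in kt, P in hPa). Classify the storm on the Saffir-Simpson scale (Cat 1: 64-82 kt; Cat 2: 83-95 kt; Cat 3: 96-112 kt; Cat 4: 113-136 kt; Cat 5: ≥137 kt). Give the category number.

4

ΔP = 1008 − 899 = 109 mb.
V ≈ 6.15 × 109^0.655 = 6.15 × 21.60 ≈ 133 kt.
133 kt falls in the Category 4 band.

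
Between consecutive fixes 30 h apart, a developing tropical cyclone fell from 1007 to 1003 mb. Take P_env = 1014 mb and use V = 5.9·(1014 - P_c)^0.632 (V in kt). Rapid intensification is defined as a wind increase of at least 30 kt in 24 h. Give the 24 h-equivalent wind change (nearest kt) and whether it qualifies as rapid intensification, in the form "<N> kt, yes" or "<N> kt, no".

5 kt, no

V₁: ΔP = 7, V ≈ 5.9 × 7^0.632 ≈ 20.18 kt.
V₂: ΔP = 11, V ≈ 5.9 × 11^0.632 ≈ 26.85 kt.
ΔV over 30 h = 6.67 kt → 24 h equivalent = 6.67 × 24/30 ≈ 5.34 kt.
5 kt < 30 kt ⇒ not rapid intensification.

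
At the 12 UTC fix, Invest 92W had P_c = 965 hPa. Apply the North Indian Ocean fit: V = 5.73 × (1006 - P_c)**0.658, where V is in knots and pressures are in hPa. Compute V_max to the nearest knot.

ΔP = 1006 − 965 = 41 hPa.
41^0.658 ≈ 11.514.
V ≈ 5.73 × 11.514 ≈ 66.0 kt.

66 kt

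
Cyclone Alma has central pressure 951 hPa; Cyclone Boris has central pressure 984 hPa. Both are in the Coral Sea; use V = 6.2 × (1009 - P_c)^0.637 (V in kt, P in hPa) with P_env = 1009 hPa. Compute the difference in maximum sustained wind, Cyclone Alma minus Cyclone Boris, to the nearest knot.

Cyclone Alma: ΔP = 58; V ≈ 6.2 × 58^0.637 ≈ 82.36 kt.
Cyclone Boris: ΔP = 25; V ≈ 6.2 × 25^0.637 ≈ 48.18 kt.
Difference ≈ 82.36 − 48.18 = 34.18 → 34 kt.

34 kt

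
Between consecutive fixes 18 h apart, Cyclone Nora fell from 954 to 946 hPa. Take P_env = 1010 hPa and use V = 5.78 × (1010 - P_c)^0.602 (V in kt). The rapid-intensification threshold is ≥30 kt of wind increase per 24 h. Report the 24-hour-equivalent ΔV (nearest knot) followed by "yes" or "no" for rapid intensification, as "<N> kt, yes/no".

7 kt, no

V₁: ΔP = 56, V ≈ 5.78 × 56^0.602 ≈ 65.21 kt.
V₂: ΔP = 64, V ≈ 5.78 × 64^0.602 ≈ 70.67 kt.
ΔV over 18 h = 5.46 kt → 24 h equivalent = 5.46 × 24/18 ≈ 7.28 kt.
7 kt < 30 kt ⇒ not rapid intensification.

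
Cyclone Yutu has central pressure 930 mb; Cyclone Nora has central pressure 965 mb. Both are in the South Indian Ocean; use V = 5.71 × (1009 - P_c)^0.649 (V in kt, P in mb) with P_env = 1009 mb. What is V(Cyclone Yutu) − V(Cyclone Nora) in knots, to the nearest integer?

Cyclone Yutu: ΔP = 79; V ≈ 5.71 × 79^0.649 ≈ 97.32 kt.
Cyclone Nora: ΔP = 44; V ≈ 5.71 × 44^0.649 ≈ 66.56 kt.
Difference ≈ 97.32 − 66.56 = 30.76 → 31 kt.

31 kt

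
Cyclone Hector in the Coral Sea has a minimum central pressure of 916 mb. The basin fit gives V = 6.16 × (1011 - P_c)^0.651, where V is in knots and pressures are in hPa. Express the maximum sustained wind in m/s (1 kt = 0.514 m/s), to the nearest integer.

61 m/s

ΔP = 1011 − 916 = 95 mb.
V ≈ 6.16 × 95^0.651 = 6.16 × 19.386 ≈ 119.420 kt.
119.420 × 0.514 ≈ 61.38 m/s → 61 m/s.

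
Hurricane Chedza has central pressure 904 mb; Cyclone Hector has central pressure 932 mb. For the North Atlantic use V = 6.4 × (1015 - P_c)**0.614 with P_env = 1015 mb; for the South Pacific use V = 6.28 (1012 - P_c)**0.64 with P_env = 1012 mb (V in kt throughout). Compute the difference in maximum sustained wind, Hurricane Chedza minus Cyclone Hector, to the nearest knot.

Hurricane Chedza: ΔP = 111; V ≈ 6.4 × 111^0.614 ≈ 115.35 kt.
Cyclone Hector: ΔP = 80; V ≈ 6.28 × 80^0.64 ≈ 103.74 kt.
Difference ≈ 115.35 − 103.74 = 11.61 → 12 kt.

12 kt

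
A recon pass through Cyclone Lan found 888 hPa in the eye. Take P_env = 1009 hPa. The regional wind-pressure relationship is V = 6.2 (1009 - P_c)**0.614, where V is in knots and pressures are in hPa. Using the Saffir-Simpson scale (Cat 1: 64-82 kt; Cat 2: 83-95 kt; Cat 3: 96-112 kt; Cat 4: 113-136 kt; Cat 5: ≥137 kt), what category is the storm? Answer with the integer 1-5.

ΔP = 1009 − 888 = 121 hPa.
V ≈ 6.2 × 121^0.614 = 6.2 × 19.00 ≈ 118 kt.
118 kt falls in the Category 4 band.

4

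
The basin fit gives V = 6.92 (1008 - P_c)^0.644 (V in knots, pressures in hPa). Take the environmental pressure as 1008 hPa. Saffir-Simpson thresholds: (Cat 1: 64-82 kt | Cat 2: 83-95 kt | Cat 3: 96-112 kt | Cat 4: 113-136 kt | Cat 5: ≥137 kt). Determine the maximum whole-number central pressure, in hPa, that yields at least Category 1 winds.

Category 1 begins at V = 64 kt.
Required ΔP = (64/6.92)^(1/0.644) = 9.249^1.553 ≈ 31.63 hPa.
P_c ≤ 1008 − 31.63 = 976.37, so the highest integer P_c is 976 hPa.

976 hPa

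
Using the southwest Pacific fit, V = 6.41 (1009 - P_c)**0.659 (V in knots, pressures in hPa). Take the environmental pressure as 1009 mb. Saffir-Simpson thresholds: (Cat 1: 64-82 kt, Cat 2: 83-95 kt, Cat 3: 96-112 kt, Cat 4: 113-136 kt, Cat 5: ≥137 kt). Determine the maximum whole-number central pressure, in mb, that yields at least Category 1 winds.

Category 1 begins at V = 64 kt.
Required ΔP = (64/6.41)^(1/0.659) = 9.984^1.517 ≈ 32.84 mb.
P_c ≤ 1009 − 32.84 = 976.16, so the highest integer P_c is 976 mb.

976 mb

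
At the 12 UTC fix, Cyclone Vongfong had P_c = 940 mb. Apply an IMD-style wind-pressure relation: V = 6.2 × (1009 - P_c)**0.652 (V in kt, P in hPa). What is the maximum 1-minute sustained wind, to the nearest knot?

98 kt

ΔP = 1009 − 940 = 69 mb.
69^0.652 ≈ 15.810.
V ≈ 6.2 × 15.810 ≈ 98.0 kt.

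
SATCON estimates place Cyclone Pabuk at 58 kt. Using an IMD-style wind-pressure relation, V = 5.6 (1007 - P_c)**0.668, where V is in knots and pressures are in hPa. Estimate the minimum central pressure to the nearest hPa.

974 hPa

ΔP = (V / 5.6)^(1/0.668) = (58/5.6)^1.497.
58/5.6 = 10.357; 10.357^1.497 ≈ 33.10 hPa.
P_c = 1007 − 33.10 = 973.90 ≈ 974 hPa.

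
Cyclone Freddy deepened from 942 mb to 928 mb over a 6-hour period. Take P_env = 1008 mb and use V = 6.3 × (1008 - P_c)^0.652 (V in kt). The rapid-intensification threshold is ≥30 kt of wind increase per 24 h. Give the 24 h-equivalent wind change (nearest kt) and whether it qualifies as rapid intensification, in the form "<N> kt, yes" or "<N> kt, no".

52 kt, yes

V₁: ΔP = 66, V ≈ 6.3 × 66^0.652 ≈ 96.76 kt.
V₂: ΔP = 80, V ≈ 6.3 × 80^0.652 ≈ 109.69 kt.
ΔV over 6 h = 12.93 kt → 24 h equivalent = 12.93 × 24/6 ≈ 51.72 kt.
52 kt ≥ 30 kt ⇒ rapid intensification.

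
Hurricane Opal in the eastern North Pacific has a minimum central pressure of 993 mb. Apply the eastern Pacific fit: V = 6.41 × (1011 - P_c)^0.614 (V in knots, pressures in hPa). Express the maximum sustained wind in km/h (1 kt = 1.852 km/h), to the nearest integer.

ΔP = 1011 − 993 = 18 mb.
V ≈ 6.41 × 18^0.614 = 6.41 × 5.898 ≈ 37.809 kt.
37.809 × 1.852 ≈ 70.02 km/h → 70 km/h.

70 km/h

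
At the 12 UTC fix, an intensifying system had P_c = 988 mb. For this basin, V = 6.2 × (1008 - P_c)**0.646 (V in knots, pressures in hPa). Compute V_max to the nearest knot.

43 kt

ΔP = 1008 − 988 = 20 mb.
20^0.646 ≈ 6.926.
V ≈ 6.2 × 6.926 ≈ 42.9 kt.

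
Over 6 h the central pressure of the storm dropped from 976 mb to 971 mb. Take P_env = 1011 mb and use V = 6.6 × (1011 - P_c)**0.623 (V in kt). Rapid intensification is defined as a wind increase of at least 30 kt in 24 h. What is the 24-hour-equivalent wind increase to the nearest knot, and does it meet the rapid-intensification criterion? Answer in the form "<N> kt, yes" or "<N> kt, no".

21 kt, no

V₁: ΔP = 35, V ≈ 6.6 × 35^0.623 ≈ 60.46 kt.
V₂: ΔP = 40, V ≈ 6.6 × 40^0.623 ≈ 65.71 kt.
ΔV over 6 h = 5.25 kt → 24 h equivalent = 5.25 × 24/6 ≈ 21.00 kt.
21 kt < 30 kt ⇒ not rapid intensification.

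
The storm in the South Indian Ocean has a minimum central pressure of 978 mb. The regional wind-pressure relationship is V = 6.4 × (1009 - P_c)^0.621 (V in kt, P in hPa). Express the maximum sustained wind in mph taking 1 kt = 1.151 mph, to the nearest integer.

ΔP = 1009 − 978 = 31 mb.
V ≈ 6.4 × 31^0.621 = 6.4 × 8.436 ≈ 53.990 kt.
53.990 × 1.151 ≈ 62.14 mph → 62 mph.

62 mph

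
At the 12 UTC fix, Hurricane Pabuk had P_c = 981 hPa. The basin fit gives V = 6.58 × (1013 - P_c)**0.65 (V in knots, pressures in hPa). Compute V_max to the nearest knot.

ΔP = 1013 − 981 = 32 hPa.
32^0.65 ≈ 9.514.
V ≈ 6.58 × 9.514 ≈ 62.6 kt.

63 kt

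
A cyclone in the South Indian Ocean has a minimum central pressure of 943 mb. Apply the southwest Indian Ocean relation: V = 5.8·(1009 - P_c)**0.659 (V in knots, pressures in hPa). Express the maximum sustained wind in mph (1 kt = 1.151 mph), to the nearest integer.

ΔP = 1009 − 943 = 66 mb.
V ≈ 5.8 × 66^0.659 = 5.8 × 15.815 ≈ 91.729 kt.
91.729 × 1.151 ≈ 105.58 mph → 106 mph.

106 mph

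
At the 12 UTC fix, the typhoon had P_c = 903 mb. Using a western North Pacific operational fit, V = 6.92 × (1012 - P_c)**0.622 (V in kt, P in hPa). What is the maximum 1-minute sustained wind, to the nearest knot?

ΔP = 1012 − 903 = 109 mb.
109^0.622 ≈ 18.505.
V ≈ 6.92 × 18.505 ≈ 128.1 kt.

128 kt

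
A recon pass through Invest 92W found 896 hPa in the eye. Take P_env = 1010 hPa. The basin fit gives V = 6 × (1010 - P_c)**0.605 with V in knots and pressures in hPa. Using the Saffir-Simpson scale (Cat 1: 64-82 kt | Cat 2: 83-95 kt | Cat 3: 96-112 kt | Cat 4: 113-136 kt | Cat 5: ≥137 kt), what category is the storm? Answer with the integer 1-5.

ΔP = 1010 − 896 = 114 hPa.
V ≈ 6 × 114^0.605 = 6 × 17.56 ≈ 105 kt.
105 kt falls in the Category 3 band.

3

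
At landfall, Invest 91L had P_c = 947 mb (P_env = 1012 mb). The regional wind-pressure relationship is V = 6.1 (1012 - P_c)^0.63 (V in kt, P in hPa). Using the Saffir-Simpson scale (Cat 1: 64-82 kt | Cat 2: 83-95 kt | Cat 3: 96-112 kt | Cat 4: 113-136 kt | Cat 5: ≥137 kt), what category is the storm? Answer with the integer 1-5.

ΔP = 1012 − 947 = 65 mb.
V ≈ 6.1 × 65^0.63 = 6.1 × 13.87 ≈ 85 kt.
85 kt falls in the Category 2 band.

2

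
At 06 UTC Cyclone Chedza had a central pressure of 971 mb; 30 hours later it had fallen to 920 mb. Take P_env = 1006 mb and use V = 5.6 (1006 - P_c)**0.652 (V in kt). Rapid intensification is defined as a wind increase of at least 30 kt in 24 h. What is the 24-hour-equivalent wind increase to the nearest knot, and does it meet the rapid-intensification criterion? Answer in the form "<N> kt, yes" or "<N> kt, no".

36 kt, yes

V₁: ΔP = 35, V ≈ 5.6 × 35^0.652 ≈ 56.87 kt.
V₂: ΔP = 86, V ≈ 5.6 × 86^0.652 ≈ 102.21 kt.
ΔV over 30 h = 45.34 kt → 24 h equivalent = 45.34 × 24/30 ≈ 36.27 kt.
36 kt ≥ 30 kt ⇒ rapid intensification.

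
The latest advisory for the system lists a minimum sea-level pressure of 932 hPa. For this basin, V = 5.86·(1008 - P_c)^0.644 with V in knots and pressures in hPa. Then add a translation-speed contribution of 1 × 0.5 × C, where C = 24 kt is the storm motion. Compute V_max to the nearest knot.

ΔP = 1008 − 932 = 76 hPa.
76^0.644 ≈ 16.265.
V ≈ 5.86 × 16.265 ≈ 95.3 kt.
Translation term: 1 × 0.5 × 24 = 12 kt.
Corrected V ≈ 107.3 kt → 107 kt.

107 kt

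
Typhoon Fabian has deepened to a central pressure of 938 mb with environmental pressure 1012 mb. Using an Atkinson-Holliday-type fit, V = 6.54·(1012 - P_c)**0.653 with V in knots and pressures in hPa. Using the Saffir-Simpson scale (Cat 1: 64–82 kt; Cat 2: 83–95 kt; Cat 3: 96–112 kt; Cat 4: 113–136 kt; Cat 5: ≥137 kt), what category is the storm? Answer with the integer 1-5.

ΔP = 1012 − 938 = 74 mb.
V ≈ 6.54 × 74^0.653 = 6.54 × 16.62 ≈ 109 kt.
109 kt falls in the Category 3 band.

3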